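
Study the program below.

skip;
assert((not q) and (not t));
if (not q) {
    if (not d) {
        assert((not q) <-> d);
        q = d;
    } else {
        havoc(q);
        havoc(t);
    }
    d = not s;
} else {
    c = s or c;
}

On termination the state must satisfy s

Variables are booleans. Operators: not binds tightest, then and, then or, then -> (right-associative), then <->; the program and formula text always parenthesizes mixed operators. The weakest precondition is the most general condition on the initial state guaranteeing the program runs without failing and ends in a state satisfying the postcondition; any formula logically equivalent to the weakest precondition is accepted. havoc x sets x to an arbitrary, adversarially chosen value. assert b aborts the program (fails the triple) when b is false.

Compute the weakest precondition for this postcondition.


Working backward. After the program, s must hold.
Then branch requires ((not d) -> (((not q) <-> d) and s)) and (d -> s); else branch requires s.
Before the if: ((not q) -> (((not d) -> (((not q) <-> d) and s)) and (d -> s))) and (q -> s)
Before assert (not q) and (not t): (not q) and (not t) and ((not q) -> (((not d) -> (((not q) <-> d) and s)) and (d -> s))) and (q -> s)
Before skip: (not q) and (not t) and ((not q) -> (((not d) -> (((not q) <-> d) and s)) and (d -> s))) and (q -> s)
Answer: WP = (not q) and (not t) and ((not q) -> (((not d) -> (((not q) <-> d) and s)) and (d -> s))) and (q -> s)


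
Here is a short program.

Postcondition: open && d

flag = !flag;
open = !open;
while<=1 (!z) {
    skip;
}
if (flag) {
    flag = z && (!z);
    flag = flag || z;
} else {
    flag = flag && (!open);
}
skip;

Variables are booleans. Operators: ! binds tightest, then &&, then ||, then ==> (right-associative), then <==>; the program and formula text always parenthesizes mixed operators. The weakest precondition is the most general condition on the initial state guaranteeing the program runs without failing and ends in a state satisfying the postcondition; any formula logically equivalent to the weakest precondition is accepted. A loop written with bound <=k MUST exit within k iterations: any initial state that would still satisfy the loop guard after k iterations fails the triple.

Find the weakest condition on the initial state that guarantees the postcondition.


Working backward. After the program, open && d must hold.
Before skip: open && d
Then branch requires open && d; else branch requires open && d.
Before the if: (flag ==> (open && d)) && ((!flag) ==> (open && d))
Before the loop (bound <=1), unroll the exhaustion recursion (WP_0 = exit-now case; WP_j = one more guarded iteration, up to j = 1):
  WP_0: z && (flag ==> (open && d)) && ((!flag) ==> (open && d))
  WP_1: ((!z) ==> (z && (flag ==> (open && d)) && ((!flag) ==> (open && d)))) && (z ==> ((flag ==> (open && d)) && ((!flag) ==> (open && d))))
So before the loop: ((!z) ==> (z && (flag ==> (open && d)) && ((!flag) ==> (open && d)))) && (z ==> ((flag ==> (open && d)) && ((!flag) ==> (open && d))))
Before open := !open: ((!z) ==> (z && (flag ==> ((!open) && d)) && ((!flag) ==> ((!open) && d)))) && (z ==> ((flag ==> ((!open) && d)) && ((!flag) ==> ((!open) && d))))
Before flag := !flag: ((!z) ==> (z && ((!flag) ==> ((!open) && d)) && (flag ==> ((!open) && d)))) && (z ==> (((!flag) ==> ((!open) && d)) && (flag ==> ((!open) && d))))
Answer: WP = ((!z) ==> (z && ((!flag) ==> ((!open) && d)) && (flag ==> ((!open) && d)))) && (z ==> (((!flag) ==> ((!open) && d)) && (flag ==> ((!open) && d))))


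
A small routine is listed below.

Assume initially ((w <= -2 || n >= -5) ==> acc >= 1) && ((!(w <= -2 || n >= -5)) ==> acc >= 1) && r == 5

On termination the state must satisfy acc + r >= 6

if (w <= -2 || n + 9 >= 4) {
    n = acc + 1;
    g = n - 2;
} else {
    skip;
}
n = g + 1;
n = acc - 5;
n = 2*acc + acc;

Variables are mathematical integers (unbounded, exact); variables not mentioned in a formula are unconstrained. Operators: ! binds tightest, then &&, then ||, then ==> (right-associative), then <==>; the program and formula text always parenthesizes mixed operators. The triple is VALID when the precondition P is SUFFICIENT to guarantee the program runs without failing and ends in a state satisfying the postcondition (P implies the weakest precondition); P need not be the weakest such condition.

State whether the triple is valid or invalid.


Working backward. After the program, acc + r >= 6 must hold.
Before n := 2*acc + acc: acc + r >= 6
Before n := acc - 5: acc + r >= 6
Before n := g + 1: acc + r >= 6
Then branch requires acc + r >= 6; else branch requires acc + r >= 6.
Before the if: ((w <= -2 || n >= -5) ==> acc + r >= 6) && ((!(w <= -2 || n >= -5)) ==> acc + r >= 6)
The weakest precondition is ((w <= -2 || n >= -5) ==> acc + r >= 6) && ((!(w <= -2 || n >= -5)) ==> acc + r >= 6).
Check whether ((w <= -2 || n >= -5) ==> acc >= 1) && ((!(w <= -2 || n >= -5)) ==> acc >= 1) && r == 5 implies it.
Every state satisfying the precondition satisfies the weakest precondition: the implication holds.
Answer: valid


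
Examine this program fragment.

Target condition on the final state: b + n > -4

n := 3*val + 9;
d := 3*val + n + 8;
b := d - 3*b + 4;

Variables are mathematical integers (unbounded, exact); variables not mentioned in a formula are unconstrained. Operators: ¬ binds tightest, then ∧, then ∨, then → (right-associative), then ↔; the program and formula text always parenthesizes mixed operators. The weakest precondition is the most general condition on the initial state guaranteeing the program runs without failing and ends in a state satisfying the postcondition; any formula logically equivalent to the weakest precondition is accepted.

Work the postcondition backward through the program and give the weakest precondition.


Working backward. After the program, b + n > -4 must hold.
Before b := d - 3*b + 4: d + n > 3*b - 8
Before d := 3*val + n + 8: 2*n + 3*val > 3*b - 16
Before n := 3*val + 9: 9*val > 3*b - 34
Answer: WP = 9*val > 3*b - 34


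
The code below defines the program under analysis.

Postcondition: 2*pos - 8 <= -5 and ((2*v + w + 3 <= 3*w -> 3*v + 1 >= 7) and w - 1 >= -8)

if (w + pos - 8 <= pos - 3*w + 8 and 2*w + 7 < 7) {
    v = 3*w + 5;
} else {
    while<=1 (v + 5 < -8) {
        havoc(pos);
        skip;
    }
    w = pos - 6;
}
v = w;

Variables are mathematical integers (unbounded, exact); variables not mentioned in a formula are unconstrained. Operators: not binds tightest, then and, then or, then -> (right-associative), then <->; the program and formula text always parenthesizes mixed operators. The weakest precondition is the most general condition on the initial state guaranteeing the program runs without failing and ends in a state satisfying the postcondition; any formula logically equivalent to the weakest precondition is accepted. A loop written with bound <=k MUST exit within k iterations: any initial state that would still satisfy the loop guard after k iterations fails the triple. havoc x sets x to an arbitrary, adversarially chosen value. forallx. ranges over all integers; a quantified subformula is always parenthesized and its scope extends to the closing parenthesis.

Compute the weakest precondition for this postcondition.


Working backward. After the program, the postcondition 2*pos - 8 <= -5 and ((2*v + w + 3 <= 3*w -> 3*v + 1 >= 7) and w - 1 >= -8) must hold; in canonical form it is 2*pos <= 3 and (2*v <= 2*w - 3 -> 3*v >= 6) and w >= -7.
Before v := w: 2*pos <= 3 and w >= -7
Then branch requires 2*pos <= 3 and w >= -7; else branch requires (v < -13 -> (forall pos_1. ((not (v < -13)) and 2*pos_1 <= 3 and pos_1 >= -1))) and ((not (v < -13)) -> (2*pos <= 3 and pos >= -1)).
Before the if: ((4*w <= 16 and 2*w < 0) -> (2*pos <= 3 and w >= -7)) and ((not (4*w <= 16 and 2*w < 0)) -> ((v < -13 -> (forall pos_1. ((not (v < -13)) and 2*pos_1 <= 3 and pos_1 >= -1))) and ((not (v < -13)) -> (2*pos <= 3 and pos >= -1))))
Answer: WP = ((4*w <= 16 and 2*w < 0) -> (2*pos <= 3 and w >= -7)) and ((not (4*w <= 16 and 2*w < 0)) -> ((v < -13 -> (forall pos_1. ((not (v < -13)) and 2*pos_1 <= 3 and pos_1 >= -1))) and ((not (v < -13)) -> (2*pos <= 3 and pos >= -1))))


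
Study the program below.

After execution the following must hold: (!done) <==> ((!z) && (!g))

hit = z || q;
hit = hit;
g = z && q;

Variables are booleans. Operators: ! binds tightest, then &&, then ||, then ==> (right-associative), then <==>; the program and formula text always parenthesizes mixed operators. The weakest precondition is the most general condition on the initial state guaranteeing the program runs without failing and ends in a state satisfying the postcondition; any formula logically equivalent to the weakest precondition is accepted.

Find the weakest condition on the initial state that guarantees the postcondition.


Working backward. After the program, (!done) <==> ((!z) && (!g)) must hold.
Before g := z && q: (!done) <==> ((!z) && (!(z && q)))
Before hit := hit: (!done) <==> ((!z) && (!(z && q)))
Before hit := z || q: (!done) <==> ((!z) && (!(z && q)))
Answer: WP = (!done) <==> ((!z) && (!(z && q)))


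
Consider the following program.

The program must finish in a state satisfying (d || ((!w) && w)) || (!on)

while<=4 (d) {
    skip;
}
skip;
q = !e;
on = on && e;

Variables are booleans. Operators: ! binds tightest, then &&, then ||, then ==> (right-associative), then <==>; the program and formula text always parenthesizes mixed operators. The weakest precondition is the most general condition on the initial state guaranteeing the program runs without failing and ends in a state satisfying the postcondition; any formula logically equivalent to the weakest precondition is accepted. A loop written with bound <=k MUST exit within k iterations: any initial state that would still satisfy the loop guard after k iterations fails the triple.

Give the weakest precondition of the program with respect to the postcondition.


Working backward. After the program, the postcondition (d || ((!w) && w)) || (!on) must hold; in canonical form it is d || (!on).
Before on := on && e: d || (!(on && e))
Before q := !e: d || (!(on && e))
Before skip: d || (!(on && e))
Before the loop (bound <=4), unroll the exhaustion recursion (WP_0 = exit-now case; WP_j = one more guarded iteration, up to j = 4):
  WP_0: (!d) && (d || (!(on && e)))
  WP_1: (d ==> ((!d) && (d || (!(on && e))))) && ((!d) ==> (d || (!(on && e))))
  WP_2: (d ==> ((d ==> ((!d) && (d || (!(on && e))))) && ((!d) ==> (d || (!(on && e)))))) && ((!d) ==> (d || (!(on && e))))
  WP_3: (d ==> ((d ==> ((d ==> ((!d) && (d || (!(on && e))))) && ((!d) ==> (d || (!(on && e)))))) && ((!d) ==> (d || (!(on && e)))))) && ((!d) ==> (d || (!(on && e))))
  WP_4: (d ==> ((d ==> ((d ==> ((d ==> ((!d) && (d || (!(on && e))))) && ((!d) ==> (d || (!(on && e)))))) && ((!d) ==> (d || (!(on && e)))))) && ((!d) ==> (d || (!(on && e)))))) && ((!d) ==> (d || (!(on && e))))
So before the loop: (d ==> ((d ==> ((d ==> ((d ==> ((!d) && (d || (!(on && e))))) && ((!d) ==> (d || (!(on && e)))))) && ((!d) ==> (d || (!(on && e)))))) && ((!d) ==> (d || (!(on && e)))))) && ((!d) ==> (d || (!(on && e))))
Answer: WP = (d ==> ((d ==> ((d ==> ((d ==> ((!d) && (d || (!(on && e))))) && ((!d) ==> (d || (!(on && e)))))) && ((!d) ==> (d || (!(on && e)))))) && ((!d) ==> (d || (!(on && e)))))) && ((!d) ==> (d || (!(on && e))))


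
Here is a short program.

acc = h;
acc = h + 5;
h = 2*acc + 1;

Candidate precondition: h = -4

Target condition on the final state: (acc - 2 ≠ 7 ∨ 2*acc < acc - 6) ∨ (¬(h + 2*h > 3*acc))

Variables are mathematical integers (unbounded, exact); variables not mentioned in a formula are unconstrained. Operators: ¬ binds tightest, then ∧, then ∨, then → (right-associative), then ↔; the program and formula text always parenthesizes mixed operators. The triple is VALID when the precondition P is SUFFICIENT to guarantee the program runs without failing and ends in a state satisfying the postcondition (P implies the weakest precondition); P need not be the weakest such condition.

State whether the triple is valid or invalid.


Working backward. After the program, the postcondition (acc - 2 ≠ 7 ∨ 2*acc < acc - 6) ∨ (¬(h + 2*h > 3*acc)) must hold; in canonical form it is acc ≠ 9 ∨ acc < -6 ∨ (¬(3*h > 3*acc)).
Before h := 2*acc + 1: acc ≠ 9 ∨ acc < -6 ∨ (¬(3*acc > -3))
Before acc := h + 5: h ≠ 4 ∨ h < -11 ∨ (¬(3*h > -18))
Before acc := h: h ≠ 4 ∨ h < -11 ∨ (¬(3*h > -18))
The weakest precondition is h ≠ 4 ∨ h < -11 ∨ (¬(3*h > -18)).
Check whether h = -4 implies it.
Every state satisfying the precondition satisfies the weakest precondition: the implication holds.
Answer: valid


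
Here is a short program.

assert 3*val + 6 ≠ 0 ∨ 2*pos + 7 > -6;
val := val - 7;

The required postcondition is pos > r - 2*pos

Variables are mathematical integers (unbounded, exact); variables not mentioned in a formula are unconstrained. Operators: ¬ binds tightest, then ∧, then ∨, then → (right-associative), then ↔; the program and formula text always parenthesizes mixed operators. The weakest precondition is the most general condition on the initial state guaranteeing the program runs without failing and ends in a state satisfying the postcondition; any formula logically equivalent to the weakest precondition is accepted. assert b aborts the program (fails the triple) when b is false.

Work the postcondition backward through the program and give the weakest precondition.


Working backward. After the program, the postcondition pos > r - 2*pos must hold; in canonical form it is 3*pos > r.
Before val := val - 7: 3*pos > r
Before assert 3*val + 6 ≠ 0 ∨ 2*pos + 7 > -6: (3*val ≠ -6 ∨ 2*pos > -13) ∧ 3*pos > r
Answer: WP = (3*val ≠ -6 ∨ 2*pos > -13) ∧ 3*pos > r


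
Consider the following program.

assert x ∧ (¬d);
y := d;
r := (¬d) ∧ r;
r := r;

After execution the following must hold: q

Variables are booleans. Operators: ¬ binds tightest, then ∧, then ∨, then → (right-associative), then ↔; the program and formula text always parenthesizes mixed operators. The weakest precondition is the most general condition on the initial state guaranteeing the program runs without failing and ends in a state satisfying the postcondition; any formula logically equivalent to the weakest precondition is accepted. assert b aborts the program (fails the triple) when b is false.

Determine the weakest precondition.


Working backward. After the program, q must hold.
Before r := r: q
Before r := (¬d) ∧ r: q
Before y := d: q
Before assert x ∧ (¬d): x ∧ (¬d) ∧ q
Answer: WP = x ∧ (¬d) ∧ q


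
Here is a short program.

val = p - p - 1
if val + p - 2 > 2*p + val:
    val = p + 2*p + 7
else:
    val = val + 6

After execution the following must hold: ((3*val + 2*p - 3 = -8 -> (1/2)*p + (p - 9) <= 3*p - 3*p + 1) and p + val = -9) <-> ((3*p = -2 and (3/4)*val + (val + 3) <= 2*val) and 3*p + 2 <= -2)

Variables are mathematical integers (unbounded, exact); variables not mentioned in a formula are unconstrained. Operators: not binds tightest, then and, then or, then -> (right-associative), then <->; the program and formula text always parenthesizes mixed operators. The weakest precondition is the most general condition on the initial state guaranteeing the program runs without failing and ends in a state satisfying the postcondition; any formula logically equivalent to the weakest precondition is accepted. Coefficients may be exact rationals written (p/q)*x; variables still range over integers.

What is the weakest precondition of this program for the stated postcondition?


Working backward. After the program, the postcondition ((3*val + 2*p - 3 = -8 -> (1/2)*p + (p - 9) <= 3*p - 3*p + 1) and p + val = -9) <-> ((3*p = -2 and (3/4)*val + (val + 3) <= 2*val) and 3*p + 2 <= -2) must hold; in canonical form it is ((2*p + 3*val = -5 -> (3/2)*p <= 10) and p + val = -9) <-> (3*p = -2 and (1/4)*val >= 3 and 3*p <= -4).
Then branch requires ((11*p = -26 -> (3/2)*p <= 10) and 4*p = -16) <-> (3*p = -2 and (3/4)*p >= 5/4 and 3*p <= -4); else branch requires ((2*p + 3*val = -23 -> (3/2)*p <= 10) and p + val = -15) <-> (3*p = -2 and (1/4)*val >= 3/2 and 3*p <= -4).
Before the if: (p < -2 -> (((11*p = -26 -> (3/2)*p <= 10) and 4*p = -16) <-> (3*p = -2 and (3/4)*p >= 5/4 and 3*p <= -4))) and ((not (p < -2)) -> (((2*p + 3*val = -23 -> (3/2)*p <= 10) and p + val = -15) <-> (3*p = -2 and (1/4)*val >= 3/2 and 3*p <= -4)))
Before val := p - p - 1: (p < -2 -> (((11*p = -26 -> (3/2)*p <= 10) and 4*p = -16) <-> (3*p = -2 and (3/4)*p >= 5/4 and 3*p <= -4))) and ((not (p < -2)) -> (not ((2*p = -20 -> (3/2)*p <= 10) and p = -14)))
Answer: WP = (p < -2 -> (((11*p = -26 -> (3/2)*p <= 10) and 4*p = -16) <-> (3*p = -2 and (3/4)*p >= 5/4 and 3*p <= -4))) and ((not (p < -2)) -> (not ((2*p = -20 -> (3/2)*p <= 10) and p = -14)))


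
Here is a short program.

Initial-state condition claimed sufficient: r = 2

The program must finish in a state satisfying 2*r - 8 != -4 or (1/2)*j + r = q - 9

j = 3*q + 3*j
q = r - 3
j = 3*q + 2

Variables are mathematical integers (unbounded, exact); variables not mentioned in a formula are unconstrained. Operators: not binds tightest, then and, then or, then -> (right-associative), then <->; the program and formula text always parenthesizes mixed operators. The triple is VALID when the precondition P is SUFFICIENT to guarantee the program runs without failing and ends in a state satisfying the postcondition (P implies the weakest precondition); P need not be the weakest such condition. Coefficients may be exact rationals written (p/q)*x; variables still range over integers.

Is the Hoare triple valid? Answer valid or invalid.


Working backward. After the program, the postcondition 2*r - 8 != -4 or (1/2)*j + r = q - 9 must hold; in canonical form it is 2*r != 4 or (1/2)*j + r = q - 9.
Before j := 3*q + 2: 2*r != 4 or (1/2)*q + r = -10
Before q := r - 3: 2*r != 4 or (3/2)*r = -17/2
Before j := 3*q + 3*j: 2*r != 4 or (3/2)*r = -17/2
The weakest precondition is 2*r != 4 or (3/2)*r = -17/2.
Check whether r = 2 implies it.
Countermodel: at the initial state r = 2, the precondition holds but the weakest precondition fails.
Answer: invalid


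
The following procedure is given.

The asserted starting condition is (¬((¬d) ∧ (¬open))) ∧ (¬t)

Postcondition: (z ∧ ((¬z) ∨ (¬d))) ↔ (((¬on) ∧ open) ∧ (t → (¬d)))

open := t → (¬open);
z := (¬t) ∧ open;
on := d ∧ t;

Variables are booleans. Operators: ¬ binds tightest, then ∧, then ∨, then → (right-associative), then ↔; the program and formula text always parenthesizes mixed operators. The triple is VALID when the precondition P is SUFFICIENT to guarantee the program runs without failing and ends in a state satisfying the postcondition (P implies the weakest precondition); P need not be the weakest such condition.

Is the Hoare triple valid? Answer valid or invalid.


Working backward. After the program, the postcondition (z ∧ ((¬z) ∨ (¬d))) ↔ (((¬on) ∧ open) ∧ (t → (¬d))) must hold; in canonical form it is (z ∧ ((¬z) ∨ (¬d))) ↔ ((¬on) ∧ open ∧ (t → (¬d))).
Before on := d ∧ t: (z ∧ ((¬z) ∨ (¬d))) ↔ ((¬(d ∧ t)) ∧ open ∧ (t → (¬d)))
Before z := (¬t) ∧ open: ((¬t) ∧ open ∧ ((¬((¬t) ∧ open)) ∨ (¬d))) ↔ ((¬(d ∧ t)) ∧ open ∧ (t → (¬d)))
Before open := t → (¬open): ((¬t) ∧ (t → (¬open)) ∧ ((¬((¬t) ∧ (t → (¬open)))) ∨ (¬d))) ↔ ((¬(d ∧ t)) ∧ (t → (¬open)) ∧ (t → (¬d)))
The weakest precondition is ((¬t) ∧ (t → (¬open)) ∧ ((¬((¬t) ∧ (t → (¬open)))) ∨ (¬d))) ↔ ((¬(d ∧ t)) ∧ (t → (¬open)) ∧ (t → (¬d))).
Check whether (¬((¬d) ∧ (¬open))) ∧ (¬t) implies it.
Countermodel: at the initial state d = true, open = false, t = false, the precondition holds but the weakest precondition fails.
Answer: invalid


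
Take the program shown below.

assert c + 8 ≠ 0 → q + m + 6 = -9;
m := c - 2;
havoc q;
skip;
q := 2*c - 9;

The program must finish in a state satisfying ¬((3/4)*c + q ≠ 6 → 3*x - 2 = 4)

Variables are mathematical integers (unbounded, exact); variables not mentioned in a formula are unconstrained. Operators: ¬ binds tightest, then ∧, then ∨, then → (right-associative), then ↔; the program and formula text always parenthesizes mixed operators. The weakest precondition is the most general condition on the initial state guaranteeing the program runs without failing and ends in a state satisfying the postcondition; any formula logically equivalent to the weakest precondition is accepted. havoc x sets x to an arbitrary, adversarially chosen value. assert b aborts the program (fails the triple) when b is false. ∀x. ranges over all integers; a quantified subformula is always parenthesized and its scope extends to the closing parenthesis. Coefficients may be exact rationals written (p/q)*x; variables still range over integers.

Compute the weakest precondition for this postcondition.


Working backward. After the program, the postcondition ¬((3/4)*c + q ≠ 6 → 3*x - 2 = 4) must hold; in canonical form it is ¬((3/4)*c + q ≠ 6 → 3*x = 6).
Before q := 2*c - 9: ¬((11/4)*c ≠ 15 → 3*x = 6)
Before skip: ¬((11/4)*c ≠ 15 → 3*x = 6)
Before havoc q: ¬((11/4)*c ≠ 15 → 3*x = 6)
Before m := c - 2: ¬((11/4)*c ≠ 15 → 3*x = 6)
Before assert c + 8 ≠ 0 → q + m + 6 = -9: (c ≠ -8 → m + q = -15) ∧ (¬((11/4)*c ≠ 15 → 3*x = 6))
Answer: WP = (c ≠ -8 → m + q = -15) ∧ (¬((11/4)*c ≠ 15 → 3*x = 6))


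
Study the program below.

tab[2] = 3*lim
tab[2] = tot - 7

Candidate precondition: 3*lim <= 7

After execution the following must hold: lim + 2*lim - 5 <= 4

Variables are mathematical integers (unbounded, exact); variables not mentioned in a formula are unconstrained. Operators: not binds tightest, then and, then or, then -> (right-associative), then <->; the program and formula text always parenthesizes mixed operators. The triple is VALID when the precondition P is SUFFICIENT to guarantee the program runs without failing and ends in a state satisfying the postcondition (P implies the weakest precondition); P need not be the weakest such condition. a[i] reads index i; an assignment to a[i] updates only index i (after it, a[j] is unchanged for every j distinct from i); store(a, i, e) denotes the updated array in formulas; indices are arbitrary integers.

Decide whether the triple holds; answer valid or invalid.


Working backward. After the program, the postcondition lim + 2*lim - 5 <= 4 must hold; in canonical form it is 3*lim <= 9.
Before tab[2] := tot - 7: 3*lim <= 9
Before tab[2] := 3*lim: 3*lim <= 9
The weakest precondition is 3*lim <= 9.
Check whether 3*lim <= 7 implies it.
Every state satisfying the precondition satisfies the weakest precondition: the implication holds.
Answer: valid


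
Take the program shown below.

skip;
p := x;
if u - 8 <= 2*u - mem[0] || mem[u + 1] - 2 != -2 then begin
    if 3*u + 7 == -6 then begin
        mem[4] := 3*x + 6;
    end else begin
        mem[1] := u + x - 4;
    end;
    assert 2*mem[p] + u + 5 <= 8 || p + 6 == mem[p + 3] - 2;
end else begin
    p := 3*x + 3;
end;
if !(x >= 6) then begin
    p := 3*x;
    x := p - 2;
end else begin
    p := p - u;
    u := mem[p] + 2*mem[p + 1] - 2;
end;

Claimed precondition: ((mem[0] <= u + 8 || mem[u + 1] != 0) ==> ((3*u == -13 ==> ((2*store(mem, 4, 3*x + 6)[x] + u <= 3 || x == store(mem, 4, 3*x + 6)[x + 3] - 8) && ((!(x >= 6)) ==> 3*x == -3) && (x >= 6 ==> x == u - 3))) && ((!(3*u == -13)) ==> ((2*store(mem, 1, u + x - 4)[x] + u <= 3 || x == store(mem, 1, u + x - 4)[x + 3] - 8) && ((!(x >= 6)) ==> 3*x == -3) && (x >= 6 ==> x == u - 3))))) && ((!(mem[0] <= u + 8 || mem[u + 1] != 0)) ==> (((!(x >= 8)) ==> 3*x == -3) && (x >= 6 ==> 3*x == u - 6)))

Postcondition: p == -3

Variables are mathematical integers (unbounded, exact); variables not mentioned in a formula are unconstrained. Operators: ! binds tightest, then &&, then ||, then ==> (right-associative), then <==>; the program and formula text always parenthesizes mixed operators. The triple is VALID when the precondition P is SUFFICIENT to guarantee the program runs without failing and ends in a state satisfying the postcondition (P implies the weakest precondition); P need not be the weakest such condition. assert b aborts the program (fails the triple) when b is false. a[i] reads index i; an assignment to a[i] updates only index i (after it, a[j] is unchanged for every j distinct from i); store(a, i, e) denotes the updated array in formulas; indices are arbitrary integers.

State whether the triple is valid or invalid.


Working backward. After the program, p == -3 must hold.
Then branch requires 3*x == -3; else branch requires p == u - 3.
Before the if: ((!(x >= 6)) ==> 3*x == -3) && (x >= 6 ==> p == u - 3)
Then branch requires (3*u == -13 ==> ((2*store(mem, 4, 3*x + 6)[p] + u <= 3 || p == store(mem, 4, 3*x + 6)[p + 3] - 8) && ((!(x >= 6)) ==> 3*x == -3) && (x >= 6 ==> p == u - 3))) && ((!(3*u == -13)) ==> ((2*store(mem, 1, u + x - 4)[p] + u <= 3 || p == store(mem, 1, u + x - 4)[p + 3] - 8) && ((!(x >= 6)) ==> 3*x == -3) && (x >= 6 ==> p == u - 3))); else branch requires ((!(x >= 6)) ==> 3*x == -3) && (x >= 6 ==> 3*x == u - 6).
Before the if: ((mem[0] <= u + 8 || mem[u + 1] != 0) ==> ((3*u == -13 ==> ((2*store(mem, 4, 3*x + 6)[p] + u <= 3 || p == store(mem, 4, 3*x + 6)[p + 3] - 8) && ((!(x >= 6)) ==> 3*x == -3) && (x >= 6 ==> p == u - 3))) && ((!(3*u == -13)) ==> ((2*store(mem, 1, u + x - 4)[p] + u <= 3 || p == store(mem, 1, u + x - 4)[p + 3] - 8) && ((!(x >= 6)) ==> 3*x == -3) && (x >= 6 ==> p == u - 3))))) && ((!(mem[0] <= u + 8 || mem[u + 1] != 0)) ==> (((!(x >= 6)) ==> 3*x == -3) && (x >= 6 ==> 3*x == u - 6)))
Before p := x: ((mem[0] <= u + 8 || mem[u + 1] != 0) ==> ((3*u == -13 ==> ((2*store(mem, 4, 3*x + 6)[x] + u <= 3 || x == store(mem, 4, 3*x + 6)[x + 3] - 8) && ((!(x >= 6)) ==> 3*x == -3) && (x >= 6 ==> x == u - 3))) && ((!(3*u == -13)) ==> ((2*store(mem, 1, u + x - 4)[x] + u <= 3 || x == store(mem, 1, u + x - 4)[x + 3] - 8) && ((!(x >= 6)) ==> 3*x == -3) && (x >= 6 ==> x == u - 3))))) && ((!(mem[0] <= u + 8 || mem[u + 1] != 0)) ==> (((!(x >= 6)) ==> 3*x == -3) && (x >= 6 ==> 3*x == u - 6)))
Before skip: ((mem[0] <= u + 8 || mem[u + 1] != 0) ==> ((3*u == -13 ==> ((2*store(mem, 4, 3*x + 6)[x] + u <= 3 || x == store(mem, 4, 3*x + 6)[x + 3] - 8) && ((!(x >= 6)) ==> 3*x == -3) && (x >= 6 ==> x == u - 3))) && ((!(3*u == -13)) ==> ((2*store(mem, 1, u + x - 4)[x] + u <= 3 || x == store(mem, 1, u + x - 4)[x + 3] - 8) && ((!(x >= 6)) ==> 3*x == -3) && (x >= 6 ==> x == u - 3))))) && ((!(mem[0] <= u + 8 || mem[u + 1] != 0)) ==> (((!(x >= 6)) ==> 3*x == -3) && (x >= 6 ==> 3*x == u - 6)))
The weakest precondition is ((mem[0] <= u + 8 || mem[u + 1] != 0) ==> ((3*u == -13 ==> ((2*store(mem, 4, 3*x + 6)[x] + u <= 3 || x == store(mem, 4, 3*x + 6)[x + 3] - 8) && ((!(x >= 6)) ==> 3*x == -3) && (x >= 6 ==> x == u - 3))) && ((!(3*u == -13)) ==> ((2*store(mem, 1, u + x - 4)[x] + u <= 3 || x == store(mem, 1, u + x - 4)[x + 3] - 8) && ((!(x >= 6)) ==> 3*x == -3) && (x >= 6 ==> x == u - 3))))) && ((!(mem[0] <= u + 8 || mem[u + 1] != 0)) ==> (((!(x >= 6)) ==> 3*x == -3) && (x >= 6 ==> 3*x == u - 6))).
Check whether ((mem[0] <= u + 8 || mem[u + 1] != 0) ==> ((3*u == -13 ==> ((2*store(mem, 4, 3*x + 6)[x] + u <= 3 || x == store(mem, 4, 3*x + 6)[x + 3] - 8) && ((!(x >= 6)) ==> 3*x == -3) && (x >= 6 ==> x == u - 3))) && ((!(3*u == -13)) ==> ((2*store(mem, 1, u + x - 4)[x] + u <= 3 || x == store(mem, 1, u + x - 4)[x + 3] - 8) && ((!(x >= 6)) ==> 3*x == -3) && (x >= 6 ==> x == u - 3))))) && ((!(mem[0] <= u + 8 || mem[u + 1] != 0)) ==> (((!(x >= 8)) ==> 3*x == -3) && (x >= 6 ==> 3*x == u - 6))) implies it.
Every state satisfying the precondition satisfies the weakest precondition: the implication holds.
Answer: valid


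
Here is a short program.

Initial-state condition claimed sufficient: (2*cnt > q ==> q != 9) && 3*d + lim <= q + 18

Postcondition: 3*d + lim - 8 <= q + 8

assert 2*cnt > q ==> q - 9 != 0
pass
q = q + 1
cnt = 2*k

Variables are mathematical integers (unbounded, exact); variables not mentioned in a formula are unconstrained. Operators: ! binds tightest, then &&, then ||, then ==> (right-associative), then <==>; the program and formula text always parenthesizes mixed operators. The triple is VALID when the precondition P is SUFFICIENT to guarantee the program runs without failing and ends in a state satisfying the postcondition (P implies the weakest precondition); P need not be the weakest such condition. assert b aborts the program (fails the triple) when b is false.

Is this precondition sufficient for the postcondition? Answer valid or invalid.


Working backward. After the program, the postcondition 3*d + lim - 8 <= q + 8 must hold; in canonical form it is 3*d + lim <= q + 16.
Before cnt := 2*k: 3*d + lim <= q + 16
Before q := q + 1: 3*d + lim <= q + 17
Before skip: 3*d + lim <= q + 17
Before assert 2*cnt > q ==> q - 9 != 0: (2*cnt > q ==> q != 9) && 3*d + lim <= q + 17
The weakest precondition is (2*cnt > q ==> q != 9) && 3*d + lim <= q + 17.
Check whether (2*cnt > q ==> q != 9) && 3*d + lim <= q + 18 implies it.
Countermodel: at the initial state cnt = 5, d = 0, lim = 18, q = 0, the precondition holds but the weakest precondition fails.
Answer: invalid


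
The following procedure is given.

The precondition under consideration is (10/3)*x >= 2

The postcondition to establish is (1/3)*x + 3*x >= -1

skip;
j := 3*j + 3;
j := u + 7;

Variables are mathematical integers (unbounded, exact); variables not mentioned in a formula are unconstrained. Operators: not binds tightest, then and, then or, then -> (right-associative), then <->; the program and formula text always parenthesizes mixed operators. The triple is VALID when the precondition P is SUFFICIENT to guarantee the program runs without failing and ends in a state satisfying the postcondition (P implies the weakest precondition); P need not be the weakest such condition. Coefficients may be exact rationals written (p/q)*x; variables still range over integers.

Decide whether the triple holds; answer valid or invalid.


Working backward. After the program, the postcondition (1/3)*x + 3*x >= -1 must hold; in canonical form it is (10/3)*x >= -1.
Before j := u + 7: (10/3)*x >= -1
Before j := 3*j + 3: (10/3)*x >= -1
Before skip: (10/3)*x >= -1
The weakest precondition is (10/3)*x >= -1.
Check whether (10/3)*x >= 2 implies it.
Every state satisfying the precondition satisfies the weakest precondition: the implication holds.
Answer: valid


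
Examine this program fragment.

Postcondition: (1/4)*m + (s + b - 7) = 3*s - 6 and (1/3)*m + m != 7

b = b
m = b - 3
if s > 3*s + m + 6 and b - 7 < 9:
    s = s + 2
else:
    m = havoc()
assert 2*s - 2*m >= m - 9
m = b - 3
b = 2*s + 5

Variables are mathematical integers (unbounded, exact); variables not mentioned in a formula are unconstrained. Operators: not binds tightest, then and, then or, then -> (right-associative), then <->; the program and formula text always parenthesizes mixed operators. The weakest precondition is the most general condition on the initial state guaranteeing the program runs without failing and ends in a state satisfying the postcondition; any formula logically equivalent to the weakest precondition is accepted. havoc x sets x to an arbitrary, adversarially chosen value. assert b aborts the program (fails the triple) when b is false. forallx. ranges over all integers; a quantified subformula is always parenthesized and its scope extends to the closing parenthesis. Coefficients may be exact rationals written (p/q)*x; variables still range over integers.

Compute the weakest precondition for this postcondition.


Working backward. After the program, the postcondition (1/4)*m + (s + b - 7) = 3*s - 6 and (1/3)*m + m != 7 must hold; in canonical form it is b + (1/4)*m = 2*s + 1 and (4/3)*m != 7.
Before b := 2*s + 5: (1/4)*m = -4 and (4/3)*m != 7
Before m := b - 3: (1/4)*b = -13/4 and (4/3)*b != 11
Before assert 2*s - 2*m >= m - 9: 2*s >= 3*m - 9 and (1/4)*b = -13/4 and (4/3)*b != 11
Then branch requires 2*s >= 3*m - 13 and (1/4)*b = -13/4 and (4/3)*b != 11; else branch requires forall m_1. (2*s >= 3*m_1 - 9 and (1/4)*b = -13/4 and (4/3)*b != 11).
Before the if: ((m + 2*s < -6 and b < 16) -> (2*s >= 3*m - 13 and (1/4)*b = -13/4 and (4/3)*b != 11)) and ((not (m + 2*s < -6 and b < 16)) -> (forall m_1. (2*s >= 3*m_1 - 9 and (1/4)*b = -13/4 and (4/3)*b != 11)))
Before m := b - 3: ((b + 2*s < -3 and b < 16) -> (2*s >= 3*b - 22 and (1/4)*b = -13/4 and (4/3)*b != 11)) and ((not (b + 2*s < -3 and b < 16)) -> (forall m_1. (2*s >= 3*m_1 - 9 and (1/4)*b = -13/4 and (4/3)*b != 11)))
Before b := b: ((b + 2*s < -3 and b < 16) -> (2*s >= 3*b - 22 and (1/4)*b = -13/4 and (4/3)*b != 11)) and ((not (b + 2*s < -3 and b < 16)) -> (forall m_1. (2*s >= 3*m_1 - 9 and (1/4)*b = -13/4 and (4/3)*b != 11)))
Answer: WP = ((b + 2*s < -3 and b < 16) -> (2*s >= 3*b - 22 and (1/4)*b = -13/4 and (4/3)*b != 11)) and ((not (b + 2*s < -3 and b < 16)) -> (forall m_1. (2*s >= 3*m_1 - 9 and (1/4)*b = -13/4 and (4/3)*b != 11)))


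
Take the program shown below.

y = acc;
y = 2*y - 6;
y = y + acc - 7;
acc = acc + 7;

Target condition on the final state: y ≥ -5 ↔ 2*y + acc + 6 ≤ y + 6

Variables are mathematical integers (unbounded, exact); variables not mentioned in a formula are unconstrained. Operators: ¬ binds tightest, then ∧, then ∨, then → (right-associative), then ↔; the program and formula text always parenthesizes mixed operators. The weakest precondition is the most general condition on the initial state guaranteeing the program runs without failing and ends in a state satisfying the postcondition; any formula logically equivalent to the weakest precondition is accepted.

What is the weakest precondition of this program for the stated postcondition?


Working backward. After the program, the postcondition y ≥ -5 ↔ 2*y + acc + 6 ≤ y + 6 must hold; in canonical form it is y ≥ -5 ↔ acc + y ≤ 0.
Before acc := acc + 7: y ≥ -5 ↔ acc + y ≤ -7
Before y := y + acc - 7: acc + y ≥ 2 ↔ 2*acc + y ≤ 0
Before y := 2*y - 6: acc + 2*y ≥ 8 ↔ 2*acc + 2*y ≤ 6
Before y := acc: 3*acc ≥ 8 ↔ 4*acc ≤ 6
Answer: WP = 3*acc ≥ 8 ↔ 4*acc ≤ 6


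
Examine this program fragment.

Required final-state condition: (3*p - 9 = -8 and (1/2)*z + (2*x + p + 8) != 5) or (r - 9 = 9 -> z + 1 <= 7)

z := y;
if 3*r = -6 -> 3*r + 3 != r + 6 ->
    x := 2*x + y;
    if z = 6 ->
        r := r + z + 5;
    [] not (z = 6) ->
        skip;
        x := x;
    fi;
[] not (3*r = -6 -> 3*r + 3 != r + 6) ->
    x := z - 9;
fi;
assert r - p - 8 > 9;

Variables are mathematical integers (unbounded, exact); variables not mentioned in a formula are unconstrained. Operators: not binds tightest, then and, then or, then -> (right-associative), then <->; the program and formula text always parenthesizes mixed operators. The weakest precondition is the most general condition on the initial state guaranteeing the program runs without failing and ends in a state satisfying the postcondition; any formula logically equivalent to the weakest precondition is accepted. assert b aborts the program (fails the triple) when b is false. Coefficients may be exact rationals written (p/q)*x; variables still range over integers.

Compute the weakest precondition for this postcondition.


Working backward. After the program, the postcondition (3*p - 9 = -8 and (1/2)*z + (2*x + p + 8) != 5) or (r - 9 = 9 -> z + 1 <= 7) must hold; in canonical form it is (3*p = 1 and p + 2*x + (1/2)*z != -3) or (r = 18 -> z <= 6).
Before assert r - p - 8 > 9: r > p + 17 and ((3*p = 1 and p + 2*x + (1/2)*z != -3) or (r = 18 -> z <= 6))
Then branch requires (z = 6 -> (r + z > p + 12 and ((3*p = 1 and p + 4*x + 2*y + (1/2)*z != -3) or (r + z = 13 -> z <= 6)))) and ((not (z = 6)) -> (r > p + 17 and ((3*p = 1 and p + 4*x + 2*y + (1/2)*z != -3) or (r = 18 -> z <= 6)))); else branch requires r > p + 17 and ((3*p = 1 and p + (5/2)*z != 15) or (r = 18 -> z <= 6)).
Before the if: ((3*r = -6 -> 2*r != 3) -> ((z = 6 -> (r + z > p + 12 and ((3*p = 1 and p + 4*x + 2*y + (1/2)*z != -3) or (r + z = 13 -> z <= 6)))) and ((not (z = 6)) -> (r > p + 17 and ((3*p = 1 and p + 4*x + 2*y + (1/2)*z != -3) or (r = 18 -> z <= 6)))))) and ((not (3*r = -6 -> 2*r != 3)) -> (r > p + 17 and ((3*p = 1 and p + (5/2)*z != 15) or (r = 18 -> z <= 6))))
Before z := y: ((3*r = -6 -> 2*r != 3) -> ((y = 6 -> (r + y > p + 12 and ((3*p = 1 and p + 4*x + (5/2)*y != -3) or (r + y = 13 -> y <= 6)))) and ((not (y = 6)) -> (r > p + 17 and ((3*p = 1 and p + 4*x + (5/2)*y != -3) or (r = 18 -> y <= 6)))))) and ((not (3*r = -6 -> 2*r != 3)) -> (r > p + 17 and ((3*p = 1 and p + (5/2)*y != 15) or (r = 18 -> y <= 6))))
Answer: WP = ((3*r = -6 -> 2*r != 3) -> ((y = 6 -> (r + y > p + 12 and ((3*p = 1 and p + 4*x + (5/2)*y != -3) or (r + y = 13 -> y <= 6)))) and ((not (y = 6)) -> (r > p + 17 and ((3*p = 1 and p + 4*x + (5/2)*y != -3) or (r = 18 -> y <= 6)))))) and ((not (3*r = -6 -> 2*r != 3)) -> (r > p + 17 and ((3*p = 1 and p + (5/2)*y != 15) or (r = 18 -> y <= 6))))


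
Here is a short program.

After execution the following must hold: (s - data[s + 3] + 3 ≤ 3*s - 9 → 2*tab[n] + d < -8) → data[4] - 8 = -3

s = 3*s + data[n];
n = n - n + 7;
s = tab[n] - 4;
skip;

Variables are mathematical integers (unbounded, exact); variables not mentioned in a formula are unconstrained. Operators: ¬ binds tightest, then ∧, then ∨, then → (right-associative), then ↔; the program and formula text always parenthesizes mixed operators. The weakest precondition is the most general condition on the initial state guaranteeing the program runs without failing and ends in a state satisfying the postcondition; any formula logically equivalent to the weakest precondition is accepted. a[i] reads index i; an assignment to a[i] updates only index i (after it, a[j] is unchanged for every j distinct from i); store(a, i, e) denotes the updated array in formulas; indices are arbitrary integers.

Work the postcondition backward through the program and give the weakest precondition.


Working backward. After the program, the postcondition (s - data[s + 3] + 3 ≤ 3*s - 9 → 2*tab[n] + d < -8) → data[4] - 8 = -3 must hold; in canonical form it is (data[s + 3] + 2*s ≥ 12 → 2*tab[n] + d < -8) → data[4] = 5.
Before skip: (data[s + 3] + 2*s ≥ 12 → 2*tab[n] + d < -8) → data[4] = 5
Before s := tab[n] - 4: (data[tab[n] - 1] + 2*tab[n] ≥ 20 → 2*tab[n] + d < -8) → data[4] = 5
Before n := n - n + 7: (data[tab[7] - 1] + 2*tab[7] ≥ 20 → 2*tab[7] + d < -8) → data[4] = 5
Before s := 3*s + data[n]: (data[tab[7] - 1] + 2*tab[7] ≥ 20 → 2*tab[7] + d < -8) → data[4] = 5
Answer: WP = (data[tab[7] - 1] + 2*tab[7] ≥ 20 → 2*tab[7] + d < -8) → data[4] = 5


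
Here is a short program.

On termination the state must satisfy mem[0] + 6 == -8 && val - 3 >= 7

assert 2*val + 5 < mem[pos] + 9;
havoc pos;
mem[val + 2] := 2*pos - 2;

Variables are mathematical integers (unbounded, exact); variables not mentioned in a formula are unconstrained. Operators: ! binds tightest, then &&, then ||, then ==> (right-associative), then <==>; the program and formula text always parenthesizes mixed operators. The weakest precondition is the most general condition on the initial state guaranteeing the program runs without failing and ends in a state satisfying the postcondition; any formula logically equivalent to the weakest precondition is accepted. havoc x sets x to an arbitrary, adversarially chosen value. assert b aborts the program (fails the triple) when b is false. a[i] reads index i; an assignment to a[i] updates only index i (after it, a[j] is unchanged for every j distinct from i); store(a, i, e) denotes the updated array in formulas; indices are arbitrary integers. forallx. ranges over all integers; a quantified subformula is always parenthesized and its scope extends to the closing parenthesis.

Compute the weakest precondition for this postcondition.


Working backward. After the program, the postcondition mem[0] + 6 == -8 && val - 3 >= 7 must hold; in canonical form it is mem[0] == -14 && val >= 10.
Before mem[val + 2] := 2*pos - 2: store(mem, val + 2, 2*pos - 2)[0] == -14 && val >= 10
Before havoc pos: forall pos_1. (store(mem, val + 2, 2*pos_1 - 2)[0] == -14 && val >= 10)
Before assert 2*val + 5 < mem[pos] + 9: 2*val < mem[pos] + 4 && (forall pos_1. (store(mem, val + 2, 2*pos_1 - 2)[0] == -14 && val >= 10))
Answer: WP = 2*val < mem[pos] + 4 && (forall pos_1. (store(mem, val + 2, 2*pos_1 - 2)[0] == -14 && val >= 10))
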